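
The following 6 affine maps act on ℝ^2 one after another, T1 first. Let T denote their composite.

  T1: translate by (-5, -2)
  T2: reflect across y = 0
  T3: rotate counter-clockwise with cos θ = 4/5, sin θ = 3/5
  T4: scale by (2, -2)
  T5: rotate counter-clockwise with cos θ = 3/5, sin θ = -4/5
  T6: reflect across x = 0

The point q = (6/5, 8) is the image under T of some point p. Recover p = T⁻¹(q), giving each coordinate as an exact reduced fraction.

T1 = [1 0 -5; 0 1 -2; 0 0 1]
T2·T1 = [1 0 -5; 0 -1 2; 0 0 1]
T3·…·T1 = [4/5 3/5 -26/5; 3/5 -4/5 -7/5; 0 0 1]
T4·…·T1 = [8/5 6/5 -52/5; -6/5 8/5 14/5; 0 0 1]
T5·…·T1 = [0 2 -4; -2 0 10; 0 0 1]
T6·…·T1 = [0 -2 4; -2 0 10; 0 0 1]
det M = -4; M⁻¹ = [0 -1/2 5; -1/2 0 2; 0 0 1]
M⁻¹ · (6/5, 8)ᵀ = (1, 7/5)ᵀ

p = (1, 7/5)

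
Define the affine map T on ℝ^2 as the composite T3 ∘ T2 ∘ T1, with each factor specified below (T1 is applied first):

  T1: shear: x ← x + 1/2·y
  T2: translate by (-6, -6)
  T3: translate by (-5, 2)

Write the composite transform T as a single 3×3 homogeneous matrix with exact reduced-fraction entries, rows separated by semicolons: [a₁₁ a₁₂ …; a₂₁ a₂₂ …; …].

T1 = [1 1/2 0; 0 1 0; 0 0 1]
T2·T1 = [1 1/2 -6; 0 1 -6; 0 0 1]
T3·…·T1 = [1 1/2 -11; 0 1 -4; 0 0 1]

T = [1 1/2 -11; 0 1 -4; 0 0 1]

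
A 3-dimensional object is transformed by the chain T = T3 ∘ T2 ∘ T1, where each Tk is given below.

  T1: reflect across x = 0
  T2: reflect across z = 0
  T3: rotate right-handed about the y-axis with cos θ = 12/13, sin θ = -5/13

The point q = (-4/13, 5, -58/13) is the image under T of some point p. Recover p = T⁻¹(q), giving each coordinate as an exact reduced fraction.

p = (2, 5, 4)

T1 = [-1 0 0 0; 0 1 0 0; 0 0 1 0; 0 0 0 1]
T2·T1 = [-1 0 0 0; 0 1 0 0; 0 0 -1 0; 0 0 0 1]
T3·…·T1 = [-12/13 0 5/13 0; 0 1 0 0; -5/13 0 -12/13 0; 0 0 0 1]
det M = 1; M⁻¹ = [-12/13 0 -5/13 0; 0 1 0 0; 5/13 0 -12/13 0; 0 0 0 1]
M⁻¹ · (-4/13, 5, -58/13)ᵀ = (2, 5, 4)ᵀ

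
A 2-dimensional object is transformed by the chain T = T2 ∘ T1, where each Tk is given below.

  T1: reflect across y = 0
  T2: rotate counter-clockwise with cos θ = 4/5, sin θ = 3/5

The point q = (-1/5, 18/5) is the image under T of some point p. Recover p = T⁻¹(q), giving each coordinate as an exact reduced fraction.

p = (2, -3)

T1 = [1 0 0; 0 -1 0; 0 0 1]
T2·T1 = [4/5 3/5 0; 3/5 -4/5 0; 0 0 1]
det M = -1; M⁻¹ = [4/5 3/5 0; 3/5 -4/5 0; 0 0 1]
M⁻¹ · (-1/5, 18/5)ᵀ = (2, -3)ᵀ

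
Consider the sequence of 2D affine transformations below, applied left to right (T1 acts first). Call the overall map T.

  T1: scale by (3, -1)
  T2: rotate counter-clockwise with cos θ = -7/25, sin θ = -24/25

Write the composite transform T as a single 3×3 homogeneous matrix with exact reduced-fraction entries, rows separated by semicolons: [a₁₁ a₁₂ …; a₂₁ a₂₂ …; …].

T1 = [3 0 0; 0 -1 0; 0 0 1]
T2·T1 = [-21/25 -24/25 0; -72/25 7/25 0; 0 0 1]

T = [-21/25 -24/25 0; -72/25 7/25 0; 0 0 1]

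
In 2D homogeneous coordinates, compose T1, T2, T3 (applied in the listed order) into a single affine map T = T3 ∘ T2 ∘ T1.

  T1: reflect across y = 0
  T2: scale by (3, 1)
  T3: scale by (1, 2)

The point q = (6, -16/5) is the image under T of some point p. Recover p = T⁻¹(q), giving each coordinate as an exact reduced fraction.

p = (2, 8/5)

T1 = [1 0 0; 0 -1 0; 0 0 1]
T2·T1 = [3 0 0; 0 -1 0; 0 0 1]
T3·…·T1 = [3 0 0; 0 -2 0; 0 0 1]
det M = -6; M⁻¹ = [1/3 0 0; 0 -1/2 0; 0 0 1]
M⁻¹ · (6, -16/5)ᵀ = (2, 8/5)ᵀ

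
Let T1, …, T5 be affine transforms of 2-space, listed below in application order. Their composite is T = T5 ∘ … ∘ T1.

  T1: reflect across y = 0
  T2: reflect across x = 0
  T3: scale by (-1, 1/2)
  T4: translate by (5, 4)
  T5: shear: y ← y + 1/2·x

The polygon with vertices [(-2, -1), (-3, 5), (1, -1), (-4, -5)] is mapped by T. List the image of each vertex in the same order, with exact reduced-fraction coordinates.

image vertices: (3, 6), (2, 5/2), (6, 15/2), (1, 7)

T1 reflect across y = 0: (-2, -1) → (-2, 1); (-3, 5) → (-3, -5); (1, -1) → (1, 1); (-4, -5) → (-4, 5)
T2 reflect across x = 0: (-2, 1) → (2, 1); (-3, -5) → (3, -5); (1, 1) → (-1, 1); (-4, 5) → (4, 5)
T3 scale by (-1, 1/2): (2, 1) → (-2, 1/2); (3, -5) → (-3, -5/2); (-1, 1) → (1, 1/2); (4, 5) → (-4, 5/2)
T4 translate by (5, 4): (-2, 1/2) → (3, 9/2); (-3, -5/2) → (2, 3/2); (1, 1/2) → (6, 9/2); (-4, 5/2) → (1, 13/2)
T5 shear: y ← y + 1/2·x: (3, 9/2) → (3, 6); (2, 3/2) → (2, 5/2); (6, 9/2) → (6, 15/2); (1, 13/2) → (1, 7)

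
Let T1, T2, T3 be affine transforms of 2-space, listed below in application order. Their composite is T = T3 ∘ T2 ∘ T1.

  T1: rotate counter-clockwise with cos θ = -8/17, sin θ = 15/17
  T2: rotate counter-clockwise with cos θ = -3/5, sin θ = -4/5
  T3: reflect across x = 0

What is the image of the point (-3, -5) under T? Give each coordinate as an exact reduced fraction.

T(p) = (317/85, -381/85)

T1 rotate counter-clockwise with cos θ = -8/17, sin θ = 15/17: (-3, -5) → (99/17, -5/17)
T2 rotate counter-clockwise with cos θ = -3/5, sin θ = -4/5: (99/17, -5/17) → (-317/85, -381/85)
T3 reflect across x = 0: (-317/85, -381/85) → (317/85, -381/85)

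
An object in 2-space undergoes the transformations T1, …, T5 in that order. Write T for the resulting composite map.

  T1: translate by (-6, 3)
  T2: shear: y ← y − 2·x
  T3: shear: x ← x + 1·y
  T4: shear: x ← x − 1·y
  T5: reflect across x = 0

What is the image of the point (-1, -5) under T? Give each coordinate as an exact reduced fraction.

T(p) = (7, 12)

T1 translate by (-6, 3): (-1, -5) → (-7, -2)
T2 shear: y ← y − 2·x: (-7, -2) → (-7, 12)
T3 shear: x ← x + 1·y: (-7, 12) → (5, 12)
T4 shear: x ← x − 1·y: (5, 12) → (-7, 12)
T5 reflect across x = 0: (-7, 12) → (7, 12)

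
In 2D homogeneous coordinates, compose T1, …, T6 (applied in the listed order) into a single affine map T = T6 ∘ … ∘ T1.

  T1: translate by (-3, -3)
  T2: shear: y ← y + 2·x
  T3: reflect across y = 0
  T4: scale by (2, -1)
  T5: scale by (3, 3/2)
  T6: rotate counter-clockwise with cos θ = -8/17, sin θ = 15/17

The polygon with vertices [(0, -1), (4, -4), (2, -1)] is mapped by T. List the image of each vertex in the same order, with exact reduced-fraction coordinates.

image vertices: (369/17, -150/17), (129/34, 150/17), (183/17, -18/17)

T1 translate by (-3, -3): (0, -1) → (-3, -4); (4, -4) → (1, -7); (2, -1) → (-1, -4)
T2 shear: y ← y + 2·x: (-3, -4) → (-3, -10); (1, -7) → (1, -5); (-1, -4) → (-1, -6)
T3 reflect across y = 0: (-3, -10) → (-3, 10); (1, -5) → (1, 5); (-1, -6) → (-1, 6)
T4 scale by (2, -1): (-3, 10) → (-6, -10); (1, 5) → (2, -5); (-1, 6) → (-2, -6)
T5 scale by (3, 3/2): (-6, -10) → (-18, -15); (2, -5) → (6, -15/2); (-2, -6) → (-6, -9)
T6 rotate counter-clockwise with cos θ = -8/17, sin θ = 15/17: (-18, -15) → (369/17, -150/17); (6, -15/2) → (129/34, 150/17); (-6, -9) → (183/17, -18/17)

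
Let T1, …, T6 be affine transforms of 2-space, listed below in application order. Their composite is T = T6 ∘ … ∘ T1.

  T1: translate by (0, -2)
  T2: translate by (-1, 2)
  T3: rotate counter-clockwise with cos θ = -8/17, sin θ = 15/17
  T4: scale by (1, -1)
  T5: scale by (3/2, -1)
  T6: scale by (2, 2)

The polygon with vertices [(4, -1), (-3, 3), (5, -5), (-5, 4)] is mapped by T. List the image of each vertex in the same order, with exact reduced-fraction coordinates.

T1 translate by (0, -2): (4, -1) → (4, -3); (-3, 3) → (-3, 1); (5, -5) → (5, -7); (-5, 4) → (-5, 2)
T2 translate by (-1, 2): (4, -3) → (3, -1); (-3, 1) → (-4, 3); (5, -7) → (4, -5); (-5, 2) → (-6, 4)
T3 rotate counter-clockwise with cos θ = -8/17, sin θ = 15/17: (3, -1) → (-9/17, 53/17); (-4, 3) → (-13/17, -84/17); (4, -5) → (43/17, 100/17); (-6, 4) → (-12/17, -122/17)
T4 scale by (1, -1): (-9/17, 53/17) → (-9/17, -53/17); (-13/17, -84/17) → (-13/17, 84/17); (43/17, 100/17) → (43/17, -100/17); (-12/17, -122/17) → (-12/17, 122/17)
T5 scale by (3/2, -1): (-9/17, -53/17) → (-27/34, 53/17); (-13/17, 84/17) → (-39/34, -84/17); (43/17, -100/17) → (129/34, 100/17); (-12/17, 122/17) → (-18/17, -122/17)
T6 scale by (2, 2): (-27/34, 53/17) → (-27/17, 106/17); (-39/34, -84/17) → (-39/17, -168/17); (129/34, 100/17) → (129/17, 200/17); (-18/17, -122/17) → (-36/17, -244/17)

image vertices: (-27/17, 106/17), (-39/17, -168/17), (129/17, 200/17), (-36/17, -244/17)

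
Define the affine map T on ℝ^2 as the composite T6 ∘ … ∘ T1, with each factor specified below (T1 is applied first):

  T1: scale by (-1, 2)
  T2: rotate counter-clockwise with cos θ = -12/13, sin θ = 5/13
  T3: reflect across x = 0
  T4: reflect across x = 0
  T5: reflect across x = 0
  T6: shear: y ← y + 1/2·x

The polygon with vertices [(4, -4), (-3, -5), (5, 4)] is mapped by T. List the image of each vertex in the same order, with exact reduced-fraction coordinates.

T1 scale by (-1, 2): (4, -4) → (-4, -8); (-3, -5) → (3, -10); (5, 4) → (-5, 8)
T2 rotate counter-clockwise with cos θ = -12/13, sin θ = 5/13: (-4, -8) → (88/13, 76/13); (3, -10) → (14/13, 135/13); (-5, 8) → (20/13, -121/13)
T3 reflect across x = 0: (88/13, 76/13) → (-88/13, 76/13); (14/13, 135/13) → (-14/13, 135/13); (20/13, -121/13) → (-20/13, -121/13)
T4 reflect across x = 0: (-88/13, 76/13) → (88/13, 76/13); (-14/13, 135/13) → (14/13, 135/13); (-20/13, -121/13) → (20/13, -121/13)
T5 reflect across x = 0: (88/13, 76/13) → (-88/13, 76/13); (14/13, 135/13) → (-14/13, 135/13); (20/13, -121/13) → (-20/13, -121/13)
T6 shear: y ← y + 1/2·x: (-88/13, 76/13) → (-88/13, 32/13); (-14/13, 135/13) → (-14/13, 128/13); (-20/13, -121/13) → (-20/13, -131/13)

image vertices: (-88/13, 32/13), (-14/13, 128/13), (-20/13, -131/13)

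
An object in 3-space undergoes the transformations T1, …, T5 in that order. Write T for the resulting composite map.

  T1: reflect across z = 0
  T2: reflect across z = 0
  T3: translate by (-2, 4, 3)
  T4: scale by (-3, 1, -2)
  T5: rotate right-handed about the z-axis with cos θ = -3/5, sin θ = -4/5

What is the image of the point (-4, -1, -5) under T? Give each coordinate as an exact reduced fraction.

T1 reflect across z = 0: (-4, -1, -5) → (-4, -1, 5)
T2 reflect across z = 0: (-4, -1, 5) → (-4, -1, -5)
T3 translate by (-2, 4, 3): (-4, -1, -5) → (-6, 3, -2)
T4 scale by (-3, 1, -2): (-6, 3, -2) → (18, 3, 4)
T5 rotate right-handed about the z-axis with cos θ = -3/5, sin θ = -4/5: (18, 3, 4) → (-42/5, -81/5, 4)

T(p) = (-42/5, -81/5, 4)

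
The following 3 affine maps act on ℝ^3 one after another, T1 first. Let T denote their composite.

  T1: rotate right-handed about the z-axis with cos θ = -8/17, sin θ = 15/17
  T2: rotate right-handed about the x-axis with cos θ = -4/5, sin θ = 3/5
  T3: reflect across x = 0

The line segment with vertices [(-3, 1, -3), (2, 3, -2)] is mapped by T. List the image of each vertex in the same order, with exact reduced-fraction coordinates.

T1 rotate right-handed about the z-axis with cos θ = -8/17, sin θ = 15/17: (-3, 1, -3) → (9/17, -53/17, -3); (2, 3, -2) → (-61/17, 6/17, -2)
T2 rotate right-handed about the x-axis with cos θ = -4/5, sin θ = 3/5: (9/17, -53/17, -3) → (9/17, 73/17, 9/17); (-61/17, 6/17, -2) → (-61/17, 78/85, 154/85)
T3 reflect across x = 0: (9/17, 73/17, 9/17) → (-9/17, 73/17, 9/17); (-61/17, 78/85, 154/85) → (61/17, 78/85, 154/85)

image vertices: (-9/17, 73/17, 9/17), (61/17, 78/85, 154/85)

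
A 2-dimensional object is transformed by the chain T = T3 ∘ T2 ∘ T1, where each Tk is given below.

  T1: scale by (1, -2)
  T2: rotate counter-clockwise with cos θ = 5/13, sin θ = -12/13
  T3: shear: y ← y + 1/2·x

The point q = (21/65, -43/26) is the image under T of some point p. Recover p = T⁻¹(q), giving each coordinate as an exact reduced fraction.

T1 = [1 0 0; 0 -2 0; 0 0 1]
T2·T1 = [5/13 -24/13 0; -12/13 -10/13 0; 0 0 1]
T3·…·T1 = [5/13 -24/13 0; -19/26 -22/13 0; 0 0 1]
det M = -2; M⁻¹ = [11/13 -12/13 0; -19/52 -5/26 0; 0 0 1]
M⁻¹ · (21/65, -43/26)ᵀ = (9/5, 1/5)ᵀ

p = (9/5, 1/5)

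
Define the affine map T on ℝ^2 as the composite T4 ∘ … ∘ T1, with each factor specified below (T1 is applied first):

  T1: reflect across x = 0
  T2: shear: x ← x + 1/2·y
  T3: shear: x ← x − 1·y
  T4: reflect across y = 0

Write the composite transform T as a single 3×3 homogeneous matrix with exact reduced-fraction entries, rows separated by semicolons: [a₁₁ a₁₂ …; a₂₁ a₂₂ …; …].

T = [-1 -1/2 0; 0 -1 0; 0 0 1]

T1 = [-1 0 0; 0 1 0; 0 0 1]
T2·T1 = [-1 1/2 0; 0 1 0; 0 0 1]
T3·…·T1 = [-1 -1/2 0; 0 1 0; 0 0 1]
T4·…·T1 = [-1 -1/2 0; 0 -1 0; 0 0 1]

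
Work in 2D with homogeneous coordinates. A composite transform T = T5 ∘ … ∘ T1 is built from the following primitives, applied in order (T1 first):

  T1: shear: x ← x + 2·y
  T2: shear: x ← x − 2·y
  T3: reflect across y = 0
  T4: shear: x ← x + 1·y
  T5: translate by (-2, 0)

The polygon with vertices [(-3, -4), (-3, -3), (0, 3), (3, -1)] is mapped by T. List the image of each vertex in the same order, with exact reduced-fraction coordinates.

T1 shear: x ← x + 2·y: (-3, -4) → (-11, -4); (-3, -3) → (-9, -3); (0, 3) → (6, 3); (3, -1) → (1, -1)
T2 shear: x ← x − 2·y: (-11, -4) → (-3, -4); (-9, -3) → (-3, -3); (6, 3) → (0, 3); (1, -1) → (3, -1)
T3 reflect across y = 0: (-3, -4) → (-3, 4); (-3, -3) → (-3, 3); (0, 3) → (0, -3); (3, -1) → (3, 1)
T4 shear: x ← x + 1·y: (-3, 4) → (1, 4); (-3, 3) → (0, 3); (0, -3) → (-3, -3); (3, 1) → (4, 1)
T5 translate by (-2, 0): (1, 4) → (-1, 4); (0, 3) → (-2, 3); (-3, -3) → (-5, -3); (4, 1) → (2, 1)

image vertices: (-1, 4), (-2, 3), (-5, -3), (2, 1)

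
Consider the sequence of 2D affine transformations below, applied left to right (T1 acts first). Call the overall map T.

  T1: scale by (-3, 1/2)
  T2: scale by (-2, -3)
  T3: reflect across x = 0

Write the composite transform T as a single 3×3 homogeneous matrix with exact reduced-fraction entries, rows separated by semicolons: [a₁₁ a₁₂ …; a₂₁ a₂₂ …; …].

T1 = [-3 0 0; 0 1/2 0; 0 0 1]
T2·T1 = [6 0 0; 0 -3/2 0; 0 0 1]
T3·…·T1 = [-6 0 0; 0 -3/2 0; 0 0 1]

T = [-6 0 0; 0 -3/2 0; 0 0 1]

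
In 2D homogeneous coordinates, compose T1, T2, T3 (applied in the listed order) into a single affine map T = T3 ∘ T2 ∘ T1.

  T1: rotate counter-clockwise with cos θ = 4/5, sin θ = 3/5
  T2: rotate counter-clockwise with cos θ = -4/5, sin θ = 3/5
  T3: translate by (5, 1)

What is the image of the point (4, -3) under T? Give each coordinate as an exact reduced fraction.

T(p) = (1, 4)

T1 rotate counter-clockwise with cos θ = 4/5, sin θ = 3/5: (4, -3) → (5, 0)
T2 rotate counter-clockwise with cos θ = -4/5, sin θ = 3/5: (5, 0) → (-4, 3)
T3 translate by (5, 1): (-4, 3) → (1, 4)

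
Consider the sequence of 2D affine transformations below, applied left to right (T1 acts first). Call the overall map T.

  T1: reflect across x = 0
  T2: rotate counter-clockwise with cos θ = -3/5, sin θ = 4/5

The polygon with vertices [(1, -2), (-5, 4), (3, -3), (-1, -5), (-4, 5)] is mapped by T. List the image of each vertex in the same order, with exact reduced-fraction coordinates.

image vertices: (11/5, 2/5), (-31/5, 8/5), (21/5, -3/5), (17/5, 19/5), (-32/5, 1/5)

T1 reflect across x = 0: (1, -2) → (-1, -2); (-5, 4) → (5, 4); (3, -3) → (-3, -3); (-1, -5) → (1, -5); (-4, 5) → (4, 5)
T2 rotate counter-clockwise with cos θ = -3/5, sin θ = 4/5: (-1, -2) → (11/5, 2/5); (5, 4) → (-31/5, 8/5); (-3, -3) → (21/5, -3/5); (1, -5) → (17/5, 19/5); (4, 5) → (-32/5, 1/5)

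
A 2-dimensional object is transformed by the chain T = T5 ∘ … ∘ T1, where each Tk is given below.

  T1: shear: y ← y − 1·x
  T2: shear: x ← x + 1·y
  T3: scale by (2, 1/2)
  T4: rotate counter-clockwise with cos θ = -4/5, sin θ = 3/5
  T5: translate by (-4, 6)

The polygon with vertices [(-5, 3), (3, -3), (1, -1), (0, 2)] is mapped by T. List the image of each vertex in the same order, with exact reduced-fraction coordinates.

T1 shear: y ← y − 1·x: (-5, 3) → (-5, 8); (3, -3) → (3, -6); (1, -1) → (1, -2); (0, 2) → (0, 2)
T2 shear: x ← x + 1·y: (-5, 8) → (3, 8); (3, -6) → (-3, -6); (1, -2) → (-1, -2); (0, 2) → (2, 2)
T3 scale by (2, 1/2): (3, 8) → (6, 4); (-3, -6) → (-6, -3); (-1, -2) → (-2, -1); (2, 2) → (4, 1)
T4 rotate counter-clockwise with cos θ = -4/5, sin θ = 3/5: (6, 4) → (-36/5, 2/5); (-6, -3) → (33/5, -6/5); (-2, -1) → (11/5, -2/5); (4, 1) → (-19/5, 8/5)
T5 translate by (-4, 6): (-36/5, 2/5) → (-56/5, 32/5); (33/5, -6/5) → (13/5, 24/5); (11/5, -2/5) → (-9/5, 28/5); (-19/5, 8/5) → (-39/5, 38/5)

image vertices: (-56/5, 32/5), (13/5, 24/5), (-9/5, 28/5), (-39/5, 38/5)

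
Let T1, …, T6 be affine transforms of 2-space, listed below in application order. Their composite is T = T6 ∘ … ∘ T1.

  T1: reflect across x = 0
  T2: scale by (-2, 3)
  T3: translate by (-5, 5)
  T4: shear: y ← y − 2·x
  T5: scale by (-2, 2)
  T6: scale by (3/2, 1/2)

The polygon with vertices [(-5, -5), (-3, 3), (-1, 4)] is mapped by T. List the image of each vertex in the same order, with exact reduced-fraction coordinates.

T1 reflect across x = 0: (-5, -5) → (5, -5); (-3, 3) → (3, 3); (-1, 4) → (1, 4)
T2 scale by (-2, 3): (5, -5) → (-10, -15); (3, 3) → (-6, 9); (1, 4) → (-2, 12)
T3 translate by (-5, 5): (-10, -15) → (-15, -10); (-6, 9) → (-11, 14); (-2, 12) → (-7, 17)
T4 shear: y ← y − 2·x: (-15, -10) → (-15, 20); (-11, 14) → (-11, 36); (-7, 17) → (-7, 31)
T5 scale by (-2, 2): (-15, 20) → (30, 40); (-11, 36) → (22, 72); (-7, 31) → (14, 62)
T6 scale by (3/2, 1/2): (30, 40) → (45, 20); (22, 72) → (33, 36); (14, 62) → (21, 31)

image vertices: (45, 20), (33, 36), (21, 31)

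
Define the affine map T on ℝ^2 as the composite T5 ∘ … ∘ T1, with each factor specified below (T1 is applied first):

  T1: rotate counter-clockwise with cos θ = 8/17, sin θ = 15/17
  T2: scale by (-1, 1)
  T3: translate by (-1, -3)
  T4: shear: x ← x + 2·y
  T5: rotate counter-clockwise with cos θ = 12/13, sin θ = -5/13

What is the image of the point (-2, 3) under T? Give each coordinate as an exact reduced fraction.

T1 rotate counter-clockwise with cos θ = 8/17, sin θ = 15/17: (-2, 3) → (-61/17, -6/17)
T2 scale by (-1, 1): (-61/17, -6/17) → (61/17, -6/17)
T3 translate by (-1, -3): (61/17, -6/17) → (44/17, -57/17)
T4 shear: x ← x + 2·y: (44/17, -57/17) → (-70/17, -57/17)
T5 rotate counter-clockwise with cos θ = 12/13, sin θ = -5/13: (-70/17, -57/17) → (-1125/221, -334/221)

T(p) = (-1125/221, -334/221)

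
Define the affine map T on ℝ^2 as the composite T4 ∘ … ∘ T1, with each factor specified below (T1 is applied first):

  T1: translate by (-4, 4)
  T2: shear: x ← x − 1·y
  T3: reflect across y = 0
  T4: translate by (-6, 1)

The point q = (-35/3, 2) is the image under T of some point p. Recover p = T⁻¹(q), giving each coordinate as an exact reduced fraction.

T1 = [1 0 -4; 0 1 4; 0 0 1]
T2·T1 = [1 -1 -8; 0 1 4; 0 0 1]
T3·…·T1 = [1 -1 -8; 0 -1 -4; 0 0 1]
T4·…·T1 = [1 -1 -14; 0 -1 -3; 0 0 1]
det M = -1; M⁻¹ = [1 -1 11; 0 -1 -3; 0 0 1]
M⁻¹ · (-35/3, 2)ᵀ = (-8/3, -5)ᵀ

p = (-8/3, -5)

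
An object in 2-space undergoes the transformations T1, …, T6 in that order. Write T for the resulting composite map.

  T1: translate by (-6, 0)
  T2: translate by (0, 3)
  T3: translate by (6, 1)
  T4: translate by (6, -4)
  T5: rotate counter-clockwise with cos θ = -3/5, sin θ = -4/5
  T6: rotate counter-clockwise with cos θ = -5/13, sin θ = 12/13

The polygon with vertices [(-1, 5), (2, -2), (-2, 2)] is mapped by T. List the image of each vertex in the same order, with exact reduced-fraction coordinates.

T1 translate by (-6, 0): (-1, 5) → (-7, 5); (2, -2) → (-4, -2); (-2, 2) → (-8, 2)
T2 translate by (0, 3): (-7, 5) → (-7, 8); (-4, -2) → (-4, 1); (-8, 2) → (-8, 5)
T3 translate by (6, 1): (-7, 8) → (-1, 9); (-4, 1) → (2, 2); (-8, 5) → (-2, 6)
T4 translate by (6, -4): (-1, 9) → (5, 5); (2, 2) → (8, -2); (-2, 6) → (4, 2)
T5 rotate counter-clockwise with cos θ = -3/5, sin θ = -4/5: (5, 5) → (1, -7); (8, -2) → (-32/5, -26/5); (4, 2) → (-4/5, -22/5)
T6 rotate counter-clockwise with cos θ = -5/13, sin θ = 12/13: (1, -7) → (79/13, 47/13); (-32/5, -26/5) → (472/65, -254/65); (-4/5, -22/5) → (284/65, 62/65)

image vertices: (79/13, 47/13), (472/65, -254/65), (284/65, 62/65)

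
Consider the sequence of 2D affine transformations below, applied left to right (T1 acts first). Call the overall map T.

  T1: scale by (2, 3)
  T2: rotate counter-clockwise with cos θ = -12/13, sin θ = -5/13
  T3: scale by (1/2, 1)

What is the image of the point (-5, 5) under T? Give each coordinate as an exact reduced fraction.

T(p) = (15/2, -10)

T1 scale by (2, 3): (-5, 5) → (-10, 15)
T2 rotate counter-clockwise with cos θ = -12/13, sin θ = -5/13: (-10, 15) → (15, -10)
T3 scale by (1/2, 1): (15, -10) → (15/2, -10)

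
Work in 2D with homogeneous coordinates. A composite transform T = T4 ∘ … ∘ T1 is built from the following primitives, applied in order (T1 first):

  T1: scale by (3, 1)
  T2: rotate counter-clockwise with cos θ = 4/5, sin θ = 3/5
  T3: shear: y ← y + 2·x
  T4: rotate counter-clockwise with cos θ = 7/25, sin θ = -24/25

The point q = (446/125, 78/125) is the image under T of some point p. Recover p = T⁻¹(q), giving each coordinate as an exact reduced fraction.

T1 = [3 0 0; 0 1 0; 0 0 1]
T2·T1 = [12/5 -3/5 0; 9/5 4/5 0; 0 0 1]
T3·…·T1 = [12/5 -3/5 0; 33/5 -2/5 0; 0 0 1]
T4·…·T1 = [876/125 -69/125 0; -57/125 58/125 0; 0 0 1]
det M = 3; M⁻¹ = [58/375 23/125 0; 19/125 292/125 0; 0 0 1]
M⁻¹ · (446/125, 78/125)ᵀ = (2/3, 2)ᵀ

p = (2/3, 2)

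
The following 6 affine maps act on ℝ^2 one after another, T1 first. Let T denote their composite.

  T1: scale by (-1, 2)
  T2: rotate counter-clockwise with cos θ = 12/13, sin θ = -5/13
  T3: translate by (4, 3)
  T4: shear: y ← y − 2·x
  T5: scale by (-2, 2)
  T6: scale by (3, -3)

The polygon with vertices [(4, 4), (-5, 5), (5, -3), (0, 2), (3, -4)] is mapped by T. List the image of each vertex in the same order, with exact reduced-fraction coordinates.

T1 scale by (-1, 2): (4, 4) → (-4, 8); (-5, 5) → (5, 10); (5, -3) → (-5, -6); (0, 2) → (0, 4); (3, -4) → (-3, -8)
T2 rotate counter-clockwise with cos θ = 12/13, sin θ = -5/13: (-4, 8) → (-8/13, 116/13); (5, 10) → (110/13, 95/13); (-5, -6) → (-90/13, -47/13); (0, 4) → (20/13, 48/13); (-3, -8) → (-76/13, -81/13)
T3 translate by (4, 3): (-8/13, 116/13) → (44/13, 155/13); (110/13, 95/13) → (162/13, 134/13); (-90/13, -47/13) → (-38/13, -8/13); (20/13, 48/13) → (72/13, 87/13); (-76/13, -81/13) → (-24/13, -42/13)
T4 shear: y ← y − 2·x: (44/13, 155/13) → (44/13, 67/13); (162/13, 134/13) → (162/13, -190/13); (-38/13, -8/13) → (-38/13, 68/13); (72/13, 87/13) → (72/13, -57/13); (-24/13, -42/13) → (-24/13, 6/13)
T5 scale by (-2, 2): (44/13, 67/13) → (-88/13, 134/13); (162/13, -190/13) → (-324/13, -380/13); (-38/13, 68/13) → (76/13, 136/13); (72/13, -57/13) → (-144/13, -114/13); (-24/13, 6/13) → (48/13, 12/13)
T6 scale by (3, -3): (-88/13, 134/13) → (-264/13, -402/13); (-324/13, -380/13) → (-972/13, 1140/13); (76/13, 136/13) → (228/13, -408/13); (-144/13, -114/13) → (-432/13, 342/13); (48/13, 12/13) → (144/13, -36/13)

image vertices: (-264/13, -402/13), (-972/13, 1140/13), (228/13, -408/13), (-432/13, 342/13), (144/13, -36/13)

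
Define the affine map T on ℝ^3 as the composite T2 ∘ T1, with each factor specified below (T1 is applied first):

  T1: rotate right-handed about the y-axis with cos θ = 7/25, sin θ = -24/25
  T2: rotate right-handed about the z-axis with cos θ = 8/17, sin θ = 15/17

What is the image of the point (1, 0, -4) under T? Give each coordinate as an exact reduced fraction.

T1 rotate right-handed about the y-axis with cos θ = 7/25, sin θ = -24/25: (1, 0, -4) → (103/25, 0, -4/25)
T2 rotate right-handed about the z-axis with cos θ = 8/17, sin θ = 15/17: (103/25, 0, -4/25) → (824/425, 309/85, -4/25)

T(p) = (824/425, 309/85, -4/25)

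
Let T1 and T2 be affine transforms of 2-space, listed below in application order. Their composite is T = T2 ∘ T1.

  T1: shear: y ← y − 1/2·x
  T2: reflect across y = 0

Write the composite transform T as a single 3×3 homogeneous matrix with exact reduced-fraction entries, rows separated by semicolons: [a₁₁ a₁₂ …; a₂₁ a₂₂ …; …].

T = [1 0 0; 1/2 -1 0; 0 0 1]

T1 = [1 0 0; -1/2 1 0; 0 0 1]
T2·T1 = [1 0 0; 1/2 -1 0; 0 0 1]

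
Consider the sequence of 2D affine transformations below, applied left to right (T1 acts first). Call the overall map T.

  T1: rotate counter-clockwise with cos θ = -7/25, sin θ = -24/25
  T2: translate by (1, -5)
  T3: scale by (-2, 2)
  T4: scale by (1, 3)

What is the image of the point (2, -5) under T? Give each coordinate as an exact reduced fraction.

T1 rotate counter-clockwise with cos θ = -7/25, sin θ = -24/25: (2, -5) → (-134/25, -13/25)
T2 translate by (1, -5): (-134/25, -13/25) → (-109/25, -138/25)
T3 scale by (-2, 2): (-109/25, -138/25) → (218/25, -276/25)
T4 scale by (1, 3): (218/25, -276/25) → (218/25, -828/25)

T(p) = (218/25, -828/25)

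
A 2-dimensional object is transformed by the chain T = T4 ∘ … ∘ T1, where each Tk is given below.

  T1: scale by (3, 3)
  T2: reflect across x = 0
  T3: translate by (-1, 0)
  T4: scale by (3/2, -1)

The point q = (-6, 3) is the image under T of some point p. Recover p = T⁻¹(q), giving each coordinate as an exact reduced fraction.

p = (1, -1)

T1 = [3 0 0; 0 3 0; 0 0 1]
T2·T1 = [-3 0 0; 0 3 0; 0 0 1]
T3·…·T1 = [-3 0 -1; 0 3 0; 0 0 1]
T4·…·T1 = [-9/2 0 -3/2; 0 -3 0; 0 0 1]
det M = 27/2; M⁻¹ = [-2/9 0 -1/3; 0 -1/3 0; 0 0 1]
M⁻¹ · (-6, 3)ᵀ = (1, -1)ᵀ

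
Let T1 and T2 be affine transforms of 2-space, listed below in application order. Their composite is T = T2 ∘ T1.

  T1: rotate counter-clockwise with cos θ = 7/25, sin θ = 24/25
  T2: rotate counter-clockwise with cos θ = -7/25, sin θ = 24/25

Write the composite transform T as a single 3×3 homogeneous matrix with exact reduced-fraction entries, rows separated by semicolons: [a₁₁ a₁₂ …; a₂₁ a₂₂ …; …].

T1 = [7/25 -24/25 0; 24/25 7/25 0; 0 0 1]
T2·T1 = [-1 0 0; 0 -1 0; 0 0 1]

T = [-1 0 0; 0 -1 0; 0 0 1]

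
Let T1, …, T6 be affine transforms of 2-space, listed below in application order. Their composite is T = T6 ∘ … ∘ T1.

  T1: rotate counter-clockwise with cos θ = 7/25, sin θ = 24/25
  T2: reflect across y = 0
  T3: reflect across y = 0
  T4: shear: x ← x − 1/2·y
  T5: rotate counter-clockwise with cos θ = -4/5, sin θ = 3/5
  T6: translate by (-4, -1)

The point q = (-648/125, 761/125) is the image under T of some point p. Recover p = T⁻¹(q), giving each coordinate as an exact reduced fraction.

p = (-4, -4)

T1 = [7/25 -24/25 0; 24/25 7/25 0; 0 0 1]
T2·T1 = [7/25 -24/25 0; -24/25 -7/25 0; 0 0 1]
T3·…·T1 = [7/25 -24/25 0; 24/25 7/25 0; 0 0 1]
T4·…·T1 = [-1/5 -11/10 0; 24/25 7/25 0; 0 0 1]
T5·…·T1 = [-52/125 89/125 0; -111/125 -221/250 0; 0 0 1]
T6·…·T1 = [-52/125 89/125 -4; -111/125 -221/250 -1; 0 0 1]
det M = 1; M⁻¹ = [-221/250 -89/125 -531/125; 111/125 -52/125 392/125; 0 0 1]
M⁻¹ · (-648/125, 761/125)ᵀ = (-4, -4)ᵀ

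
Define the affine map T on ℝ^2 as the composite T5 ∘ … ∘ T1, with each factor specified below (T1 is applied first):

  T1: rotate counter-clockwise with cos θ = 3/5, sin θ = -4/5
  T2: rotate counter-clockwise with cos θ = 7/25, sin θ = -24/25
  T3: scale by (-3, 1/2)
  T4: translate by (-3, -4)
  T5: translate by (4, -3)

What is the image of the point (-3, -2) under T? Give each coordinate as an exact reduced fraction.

T(p) = (2/5, -26/5)

T1 rotate counter-clockwise with cos θ = 3/5, sin θ = -4/5: (-3, -2) → (-17/5, 6/5)
T2 rotate counter-clockwise with cos θ = 7/25, sin θ = -24/25: (-17/5, 6/5) → (1/5, 18/5)
T3 scale by (-3, 1/2): (1/5, 18/5) → (-3/5, 9/5)
T4 translate by (-3, -4): (-3/5, 9/5) → (-18/5, -11/5)
T5 translate by (4, -3): (-18/5, -11/5) → (2/5, -26/5)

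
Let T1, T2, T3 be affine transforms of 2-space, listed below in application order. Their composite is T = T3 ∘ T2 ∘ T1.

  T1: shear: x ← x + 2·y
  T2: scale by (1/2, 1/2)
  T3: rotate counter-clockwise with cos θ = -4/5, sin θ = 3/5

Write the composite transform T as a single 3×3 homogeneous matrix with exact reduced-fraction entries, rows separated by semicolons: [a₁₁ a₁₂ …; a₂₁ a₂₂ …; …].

T = [-2/5 -11/10 0; 3/10 1/5 0; 0 0 1]

T1 = [1 2 0; 0 1 0; 0 0 1]
T2·T1 = [1/2 1 0; 0 1/2 0; 0 0 1]
T3·…·T1 = [-2/5 -11/10 0; 3/10 1/5 0; 0 0 1]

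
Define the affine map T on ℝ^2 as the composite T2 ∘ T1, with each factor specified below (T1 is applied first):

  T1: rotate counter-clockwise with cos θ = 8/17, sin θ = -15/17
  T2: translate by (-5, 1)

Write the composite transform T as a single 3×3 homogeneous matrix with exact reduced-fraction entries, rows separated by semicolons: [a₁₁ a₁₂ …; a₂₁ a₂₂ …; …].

T = [8/17 15/17 -5; -15/17 8/17 1; 0 0 1]

T1 = [8/17 15/17 0; -15/17 8/17 0; 0 0 1]
T2·T1 = [8/17 15/17 -5; -15/17 8/17 1; 0 0 1]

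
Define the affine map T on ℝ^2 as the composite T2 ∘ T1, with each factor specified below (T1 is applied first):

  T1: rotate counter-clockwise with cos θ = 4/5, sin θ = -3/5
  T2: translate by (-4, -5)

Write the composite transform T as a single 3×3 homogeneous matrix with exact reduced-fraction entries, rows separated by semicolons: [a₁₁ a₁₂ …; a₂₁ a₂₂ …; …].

T = [4/5 3/5 -4; -3/5 4/5 -5; 0 0 1]

T1 = [4/5 3/5 0; -3/5 4/5 0; 0 0 1]
T2·T1 = [4/5 3/5 -4; -3/5 4/5 -5; 0 0 1]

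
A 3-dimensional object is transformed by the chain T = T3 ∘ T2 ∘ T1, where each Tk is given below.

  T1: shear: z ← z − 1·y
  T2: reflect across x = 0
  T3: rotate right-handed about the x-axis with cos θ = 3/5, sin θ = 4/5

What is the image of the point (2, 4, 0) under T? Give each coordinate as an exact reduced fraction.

T1 shear: z ← z − 1·y: (2, 4, 0) → (2, 4, -4)
T2 reflect across x = 0: (2, 4, -4) → (-2, 4, -4)
T3 rotate right-handed about the x-axis with cos θ = 3/5, sin θ = 4/5: (-2, 4, -4) → (-2, 28/5, 4/5)

T(p) = (-2, 28/5, 4/5)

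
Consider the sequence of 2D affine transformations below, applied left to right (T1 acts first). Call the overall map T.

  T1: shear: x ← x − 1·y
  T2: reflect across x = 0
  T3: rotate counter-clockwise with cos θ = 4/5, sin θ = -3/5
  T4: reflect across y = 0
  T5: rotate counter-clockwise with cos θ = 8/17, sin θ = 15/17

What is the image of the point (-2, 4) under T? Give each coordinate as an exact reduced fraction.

T(p) = (258/85, 556/85)

T1 shear: x ← x − 1·y: (-2, 4) → (-6, 4)
T2 reflect across x = 0: (-6, 4) → (6, 4)
T3 rotate counter-clockwise with cos θ = 4/5, sin θ = -3/5: (6, 4) → (36/5, -2/5)
T4 reflect across y = 0: (36/5, -2/5) → (36/5, 2/5)
T5 rotate counter-clockwise with cos θ = 8/17, sin θ = 15/17: (36/5, 2/5) → (258/85, 556/85)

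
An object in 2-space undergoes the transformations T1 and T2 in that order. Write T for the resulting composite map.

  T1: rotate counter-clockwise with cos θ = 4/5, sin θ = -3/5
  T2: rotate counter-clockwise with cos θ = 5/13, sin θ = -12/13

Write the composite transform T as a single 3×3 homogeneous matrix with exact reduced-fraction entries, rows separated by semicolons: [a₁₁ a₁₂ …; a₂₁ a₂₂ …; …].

T1 = [4/5 3/5 0; -3/5 4/5 0; 0 0 1]
T2·T1 = [-16/65 63/65 0; -63/65 -16/65 0; 0 0 1]

T = [-16/65 63/65 0; -63/65 -16/65 0; 0 0 1]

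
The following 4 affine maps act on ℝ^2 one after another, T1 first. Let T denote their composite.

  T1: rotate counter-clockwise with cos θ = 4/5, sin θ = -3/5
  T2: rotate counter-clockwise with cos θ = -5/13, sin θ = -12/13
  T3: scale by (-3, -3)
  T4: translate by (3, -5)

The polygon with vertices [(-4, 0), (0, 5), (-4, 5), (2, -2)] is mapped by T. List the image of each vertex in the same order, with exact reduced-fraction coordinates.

image vertices: (-477/65, -721/65), (-60/13, 103/13), (-972/65, 119/65), (729/65, -463/65)

T1 rotate counter-clockwise with cos θ = 4/5, sin θ = -3/5: (-4, 0) → (-16/5, 12/5); (0, 5) → (3, 4); (-4, 5) → (-1/5, 32/5); (2, -2) → (2/5, -14/5)
T2 rotate counter-clockwise with cos θ = -5/13, sin θ = -12/13: (-16/5, 12/5) → (224/65, 132/65); (3, 4) → (33/13, -56/13); (-1/5, 32/5) → (389/65, -148/65); (2/5, -14/5) → (-178/65, 46/65)
T3 scale by (-3, -3): (224/65, 132/65) → (-672/65, -396/65); (33/13, -56/13) → (-99/13, 168/13); (389/65, -148/65) → (-1167/65, 444/65); (-178/65, 46/65) → (534/65, -138/65)
T4 translate by (3, -5): (-672/65, -396/65) → (-477/65, -721/65); (-99/13, 168/13) → (-60/13, 103/13); (-1167/65, 444/65) → (-972/65, 119/65); (534/65, -138/65) → (729/65, -463/65)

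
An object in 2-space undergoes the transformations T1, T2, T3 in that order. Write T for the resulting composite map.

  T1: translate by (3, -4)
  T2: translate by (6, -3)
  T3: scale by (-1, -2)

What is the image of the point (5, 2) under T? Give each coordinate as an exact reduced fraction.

T1 translate by (3, -4): (5, 2) → (8, -2)
T2 translate by (6, -3): (8, -2) → (14, -5)
T3 scale by (-1, -2): (14, -5) → (-14, 10)

T(p) = (-14, 10)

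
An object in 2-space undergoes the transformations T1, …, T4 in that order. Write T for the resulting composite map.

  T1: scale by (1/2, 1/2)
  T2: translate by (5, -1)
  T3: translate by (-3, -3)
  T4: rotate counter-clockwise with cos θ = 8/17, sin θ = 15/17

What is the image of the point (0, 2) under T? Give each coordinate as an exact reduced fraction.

T1 scale by (1/2, 1/2): (0, 2) → (0, 1)
T2 translate by (5, -1): (0, 1) → (5, 0)
T3 translate by (-3, -3): (5, 0) → (2, -3)
T4 rotate counter-clockwise with cos θ = 8/17, sin θ = 15/17: (2, -3) → (61/17, 6/17)

T(p) = (61/17, 6/17)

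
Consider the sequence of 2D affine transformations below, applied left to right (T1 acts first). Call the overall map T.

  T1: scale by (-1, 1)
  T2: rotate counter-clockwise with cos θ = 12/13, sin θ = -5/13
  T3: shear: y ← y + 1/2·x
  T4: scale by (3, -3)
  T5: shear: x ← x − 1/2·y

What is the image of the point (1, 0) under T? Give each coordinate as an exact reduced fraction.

T1 scale by (-1, 1): (1, 0) → (-1, 0)
T2 rotate counter-clockwise with cos θ = 12/13, sin θ = -5/13: (-1, 0) → (-12/13, 5/13)
T3 shear: y ← y + 1/2·x: (-12/13, 5/13) → (-12/13, -1/13)
T4 scale by (3, -3): (-12/13, -1/13) → (-36/13, 3/13)
T5 shear: x ← x − 1/2·y: (-36/13, 3/13) → (-75/26, 3/13)

T(p) = (-75/26, 3/13)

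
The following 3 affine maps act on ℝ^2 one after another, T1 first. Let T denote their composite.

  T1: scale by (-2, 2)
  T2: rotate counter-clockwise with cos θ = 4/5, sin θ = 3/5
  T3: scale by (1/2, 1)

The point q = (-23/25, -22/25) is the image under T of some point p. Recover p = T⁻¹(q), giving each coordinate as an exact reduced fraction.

p = (1, 1/5)

T1 = [-2 0 0; 0 2 0; 0 0 1]
T2·T1 = [-8/5 -6/5 0; -6/5 8/5 0; 0 0 1]
T3·…·T1 = [-4/5 -3/5 0; -6/5 8/5 0; 0 0 1]
det M = -2; M⁻¹ = [-4/5 -3/10 0; -3/5 2/5 0; 0 0 1]
M⁻¹ · (-23/25, -22/25)ᵀ = (1, 1/5)ᵀ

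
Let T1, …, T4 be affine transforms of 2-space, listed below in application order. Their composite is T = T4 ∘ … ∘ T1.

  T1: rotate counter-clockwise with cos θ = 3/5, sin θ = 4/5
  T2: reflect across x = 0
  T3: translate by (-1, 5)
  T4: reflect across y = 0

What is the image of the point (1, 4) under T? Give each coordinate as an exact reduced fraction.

T(p) = (8/5, -41/5)

T1 rotate counter-clockwise with cos θ = 3/5, sin θ = 4/5: (1, 4) → (-13/5, 16/5)
T2 reflect across x = 0: (-13/5, 16/5) → (13/5, 16/5)
T3 translate by (-1, 5): (13/5, 16/5) → (8/5, 41/5)
T4 reflect across y = 0: (8/5, 41/5) → (8/5, -41/5)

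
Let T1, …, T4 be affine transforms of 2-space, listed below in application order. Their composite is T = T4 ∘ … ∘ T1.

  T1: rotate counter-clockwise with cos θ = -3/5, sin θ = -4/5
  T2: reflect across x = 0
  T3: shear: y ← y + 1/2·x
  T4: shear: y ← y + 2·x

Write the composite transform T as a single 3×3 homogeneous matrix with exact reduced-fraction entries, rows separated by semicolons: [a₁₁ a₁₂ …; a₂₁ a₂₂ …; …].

T1 = [-3/5 4/5 0; -4/5 -3/5 0; 0 0 1]
T2·T1 = [3/5 -4/5 0; -4/5 -3/5 0; 0 0 1]
T3·…·T1 = [3/5 -4/5 0; -1/2 -1 0; 0 0 1]
T4·…·T1 = [3/5 -4/5 0; 7/10 -13/5 0; 0 0 1]

T = [3/5 -4/5 0; 7/10 -13/5 0; 0 0 1]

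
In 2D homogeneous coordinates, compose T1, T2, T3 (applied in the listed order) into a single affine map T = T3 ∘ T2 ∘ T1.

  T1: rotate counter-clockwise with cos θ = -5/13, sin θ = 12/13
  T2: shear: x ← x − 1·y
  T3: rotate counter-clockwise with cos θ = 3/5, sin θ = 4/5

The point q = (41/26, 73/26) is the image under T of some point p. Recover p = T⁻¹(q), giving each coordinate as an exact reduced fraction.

p = (-1, -7/2)

T1 = [-5/13 -12/13 0; 12/13 -5/13 0; 0 0 1]
T2·T1 = [-17/13 -7/13 0; 12/13 -5/13 0; 0 0 1]
T3·…·T1 = [-99/65 -1/65 0; -32/65 -43/65 0; 0 0 1]
det M = 1; M⁻¹ = [-43/65 1/65 0; 32/65 -99/65 0; 0 0 1]
M⁻¹ · (41/26, 73/26)ᵀ = (-1, -7/2)ᵀ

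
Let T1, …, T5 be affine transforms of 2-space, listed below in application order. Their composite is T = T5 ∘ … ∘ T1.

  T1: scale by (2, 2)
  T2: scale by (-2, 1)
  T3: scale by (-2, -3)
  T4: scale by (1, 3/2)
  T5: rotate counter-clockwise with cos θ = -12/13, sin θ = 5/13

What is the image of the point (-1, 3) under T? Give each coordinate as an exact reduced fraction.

T(p) = (231/13, 284/13)

T1 scale by (2, 2): (-1, 3) → (-2, 6)
T2 scale by (-2, 1): (-2, 6) → (4, 6)
T3 scale by (-2, -3): (4, 6) → (-8, -18)
T4 scale by (1, 3/2): (-8, -18) → (-8, -27)
T5 rotate counter-clockwise with cos θ = -12/13, sin θ = 5/13: (-8, -27) → (231/13, 284/13)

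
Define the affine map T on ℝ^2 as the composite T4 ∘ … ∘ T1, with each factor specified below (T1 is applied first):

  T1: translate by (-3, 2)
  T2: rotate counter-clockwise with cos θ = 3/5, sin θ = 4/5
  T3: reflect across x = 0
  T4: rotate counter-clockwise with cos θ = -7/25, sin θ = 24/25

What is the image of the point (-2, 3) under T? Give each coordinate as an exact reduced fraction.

T(p) = (-1, 7)

T1 translate by (-3, 2): (-2, 3) → (-5, 5)
T2 rotate counter-clockwise with cos θ = 3/5, sin θ = 4/5: (-5, 5) → (-7, -1)
T3 reflect across x = 0: (-7, -1) → (7, -1)
T4 rotate counter-clockwise with cos θ = -7/25, sin θ = 24/25: (7, -1) → (-1, 7)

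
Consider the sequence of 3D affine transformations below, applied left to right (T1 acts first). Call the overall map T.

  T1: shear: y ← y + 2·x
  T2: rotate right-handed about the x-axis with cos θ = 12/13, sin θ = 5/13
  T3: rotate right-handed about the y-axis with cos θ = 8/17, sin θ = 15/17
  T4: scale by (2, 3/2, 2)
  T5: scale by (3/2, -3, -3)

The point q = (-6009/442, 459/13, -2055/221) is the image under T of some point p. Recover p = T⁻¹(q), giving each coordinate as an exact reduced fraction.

T1 = [1 0 0 0; 2 1 0 0; 0 0 1 0; 0 0 0 1]
T2·T1 = [1 0 0 0; 24/13 12/13 -5/13 0; 10/13 5/13 12/13 0; 0 0 0 1]
T3·…·T1 = [254/221 75/221 180/221 0; 24/13 12/13 -5/13 0; -115/221 40/221 96/221 0; 0 0 0 1]
T4·…·T1 = [508/221 150/221 360/221 0; 36/13 18/13 -15/26 0; -230/221 80/221 192/221 0; 0 0 0 1]
T5·…·T1 = [762/221 225/221 540/221 0; -108/13 -54/13 45/26 0; 690/221 -240/221 -576/221 0; 0 0 0 1]
det M = 81; M⁻¹ = [8/51 0 5/34 0; -133/663 -8/39 -215/663 0; 60/221 10/117 -16/221 0; 0 0 0 1]
M⁻¹ · (-6009/442, 459/13, -2055/221)ᵀ = (-7/2, -3/2, 0)ᵀ

p = (-7/2, -3/2, 0)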